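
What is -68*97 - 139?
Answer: -6735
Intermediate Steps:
-68*97 - 139 = -6596 - 139 = -6735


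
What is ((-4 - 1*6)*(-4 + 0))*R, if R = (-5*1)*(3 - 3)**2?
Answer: 0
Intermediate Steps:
R = 0 (R = -5*0**2 = -5*0 = 0)
((-4 - 1*6)*(-4 + 0))*R = ((-4 - 1*6)*(-4 + 0))*0 = ((-4 - 6)*(-4))*0 = -10*(-4)*0 = 40*0 = 0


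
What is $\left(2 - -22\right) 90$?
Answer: $2160$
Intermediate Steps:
$\left(2 - -22\right) 90 = \left(2 + \left(-24 + 46\right)\right) 90 = \left(2 + 22\right) 90 = 24 \cdot 90 = 2160$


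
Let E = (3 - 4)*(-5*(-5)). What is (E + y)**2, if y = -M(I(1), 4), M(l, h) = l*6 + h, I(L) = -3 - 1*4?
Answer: 169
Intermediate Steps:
I(L) = -7 (I(L) = -3 - 4 = -7)
M(l, h) = h + 6*l (M(l, h) = 6*l + h = h + 6*l)
E = -25 (E = -1*25 = -25)
y = 38 (y = -(4 + 6*(-7)) = -(4 - 42) = -1*(-38) = 38)
(E + y)**2 = (-25 + 38)**2 = 13**2 = 169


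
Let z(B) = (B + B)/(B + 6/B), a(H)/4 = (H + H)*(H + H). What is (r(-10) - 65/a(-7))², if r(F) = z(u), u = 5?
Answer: 1382724225/590684416 ≈ 2.3409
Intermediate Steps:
a(H) = 16*H² (a(H) = 4*((H + H)*(H + H)) = 4*((2*H)*(2*H)) = 4*(4*H²) = 16*H²)
z(B) = 2*B/(B + 6/B) (z(B) = (2*B)/(B + 6/B) = 2*B/(B + 6/B))
r(F) = 50/31 (r(F) = 2*5²/(6 + 5²) = 2*25/(6 + 25) = 2*25/31 = 2*25*(1/31) = 50/31)
(r(-10) - 65/a(-7))² = (50/31 - 65/(16*(-7)²))² = (50/31 - 65/(16*49))² = (50/31 - 65/784)² = (37185/24304)² = 1382724225/590684416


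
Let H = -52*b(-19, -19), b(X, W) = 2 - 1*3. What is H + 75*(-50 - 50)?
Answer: -7448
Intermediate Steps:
b(X, W) = -1 (b(X, W) = 2 - 3 = -1)
H = 52 (H = -52*(-1) = 52)
H + 75*(-50 - 50) = 52 + 75*(-50 - 50) = 52 + 75*(-100) = 52 - 7500 = -7448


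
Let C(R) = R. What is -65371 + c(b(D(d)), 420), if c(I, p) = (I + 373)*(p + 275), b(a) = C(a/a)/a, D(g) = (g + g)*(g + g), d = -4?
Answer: 12407991/64 ≈ 1.9387e+5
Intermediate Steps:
D(g) = 4*g**2 (D(g) = (2*g)*(2*g) = 4*g**2)
b(a) = 1/a (b(a) = (a/a)/a = 1/a)
c(I, p) = (275 + p)*(373 + I) (c(I, p) = (373 + I)*(275 + p) = (275 + p)*(373 + I))
-65371 + c(b(D(d)), 420) = -65371 + (102575 + 275/((4*(-4)**2)) + 373*420 + 420/(4*(-4)**2)) = -65371 + (102575 + 275/((4*16)) + 156660 + 420/(4*16)) = -65371 + (102575 + 275/64 + 156660 + 420/64) = -65371 + (102575 + 275*(1/64) + 156660 + (1/64)*420) = -65371 + (102575 + 275/64 + 156660 + 105/16) = -65371 + 16591735/64 = 12407991/64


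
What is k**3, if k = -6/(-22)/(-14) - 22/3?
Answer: -39200051773/98611128 ≈ -397.52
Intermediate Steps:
k = -3397/462 (k = -6*(-1/22)*(-1/14) - 22*1/3 = (3/11)*(-1/14) - 22/3 = -3/154 - 22/3 = -3397/462 ≈ -7.3528)
k**3 = (-3397/462)**3 = -39200051773/98611128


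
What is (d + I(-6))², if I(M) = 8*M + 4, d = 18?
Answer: 676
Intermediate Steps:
I(M) = 4 + 8*M
(d + I(-6))² = (18 + (4 + 8*(-6)))² = (18 + (4 - 48))² = (18 - 44)² = (-26)² = 676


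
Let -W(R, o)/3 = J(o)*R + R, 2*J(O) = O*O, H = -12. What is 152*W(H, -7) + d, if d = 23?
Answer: 139559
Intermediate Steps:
J(O) = O²/2 (J(O) = (O*O)/2 = O²/2)
W(R, o) = -3*R - 3*R*o²/2 (W(R, o) = -3*((o²/2)*R + R) = -3*(R*o²/2 + R) = -3*(R + R*o²/2) = -3*R - 3*R*o²/2)
152*W(H, -7) + d = 152*(-3/2*(-12)*(2 + (-7)²)) + 23 = 152*(-3/2*(-12)*(2 + 49)) + 23 = 152*(-3/2*(-12)*51) + 23 = 152*918 + 23 = 139536 + 23 = 139559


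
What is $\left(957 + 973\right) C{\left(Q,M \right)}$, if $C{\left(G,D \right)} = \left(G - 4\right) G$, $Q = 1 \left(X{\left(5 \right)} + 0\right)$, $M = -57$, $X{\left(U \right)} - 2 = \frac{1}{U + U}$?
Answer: $- \frac{77007}{10} \approx -7700.7$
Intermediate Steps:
$X{\left(U \right)} = 2 + \frac{1}{2 U}$ ($X{\left(U \right)} = 2 + \frac{1}{U + U} = 2 + \frac{1}{2 U}$)
$Q = \frac{21}{10}$ ($Q = 1 \left(\left(2 + \frac{1}{2 \cdot 5}\right) + 0\right) = 1 \left(\left(2 + \frac{1}{2} \cdot \frac{1}{5}\right) + 0\right) = 1 \left(\left(2 + \frac{1}{10}\right) + 0\right) = 1 \left(\frac{21}{10} + 0\right) = 1 \cdot \frac{21}{10} = \frac{21}{10} \approx 2.1$)
$C{\left(G,D \right)} = G \left(-4 + G\right)$ ($C{\left(G,D \right)} = \left(-4 + G\right) G = G \left(-4 + G\right)$)
$\left(957 + 973\right) C{\left(Q,M \right)} = \left(957 + 973\right) \frac{21 \left(-4 + \frac{21}{10}\right)}{10} = 1930 \cdot \frac{21}{10} \left(- \frac{19}{10}\right) = 1930 \left(- \frac{399}{100}\right) = - \frac{77007}{10}$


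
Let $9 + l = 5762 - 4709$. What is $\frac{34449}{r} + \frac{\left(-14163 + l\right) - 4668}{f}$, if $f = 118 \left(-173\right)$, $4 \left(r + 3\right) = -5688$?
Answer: $- \frac{225965137}{9696650} \approx -23.303$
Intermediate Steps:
$l = 1044$ ($l = -9 + \left(5762 - 4709\right) = -9 + 1053 = 1044$)
$r = -1425$ ($r = -3 + \frac{1}{4} \left(-5688\right) = -3 - 1422 = -1425$)
$f = -20414$
$\frac{34449}{r} + \frac{\left(-14163 + l\right) - 4668}{f} = \frac{34449}{-1425} + \frac{\left(-14163 + 1044\right) - 4668}{-20414} = 34449 \left(- \frac{1}{1425}\right) + \left(-13119 - 4668\right) \left(- \frac{1}{20414}\right) = - \frac{11483}{475} - - \frac{17787}{20414} = - \frac{11483}{475} + \frac{17787}{20414} = - \frac{225965137}{9696650}$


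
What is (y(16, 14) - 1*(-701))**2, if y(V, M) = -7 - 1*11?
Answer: 466489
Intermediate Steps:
y(V, M) = -18 (y(V, M) = -7 - 11 = -18)
(y(16, 14) - 1*(-701))**2 = (-18 - 1*(-701))**2 = (-18 + 701)**2 = 683**2 = 466489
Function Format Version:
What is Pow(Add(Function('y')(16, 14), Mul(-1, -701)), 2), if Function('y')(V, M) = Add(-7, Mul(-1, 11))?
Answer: 466489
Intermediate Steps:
Function('y')(V, M) = -18 (Function('y')(V, M) = Add(-7, -11) = -18)
Pow(Add(Function('y')(16, 14), Mul(-1, -701)), 2) = Pow(Add(-18, Mul(-1, -701)), 2) = Pow(Add(-18, 701), 2) = Pow(683, 2) = 466489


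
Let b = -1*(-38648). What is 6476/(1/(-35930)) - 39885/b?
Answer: -8992720256525/38648 ≈ -2.3268e+8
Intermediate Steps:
b = 38648
6476/(1/(-35930)) - 39885/b = 6476/(1/(-35930)) - 39885/38648 = 6476/(-1/35930) - 39885*1/38648 = 6476*(-35930) - 39885/38648 = -232682680 - 39885/38648 = -8992720256525/38648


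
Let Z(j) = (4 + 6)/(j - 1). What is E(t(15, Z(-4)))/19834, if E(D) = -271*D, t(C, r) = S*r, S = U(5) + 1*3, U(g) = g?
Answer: 2168/9917 ≈ 0.21861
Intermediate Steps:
Z(j) = 10/(-1 + j)
S = 8 (S = 5 + 1*3 = 5 + 3 = 8)
t(C, r) = 8*r
E(t(15, Z(-4)))/19834 = -2168*10/(-1 - 4)/19834 = -2168*10/(-5)*(1/19834) = -2168*10*(-1/5)*(1/19834) = -2168*(-2)*(1/19834) = -271*(-16)*(1/19834) = 4336*(1/19834) = 2168/9917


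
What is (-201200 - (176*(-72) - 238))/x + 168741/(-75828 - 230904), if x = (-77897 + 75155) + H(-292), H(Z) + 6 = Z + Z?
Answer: 4766026939/85169252 ≈ 55.959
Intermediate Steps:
H(Z) = -6 + 2*Z (H(Z) = -6 + (Z + Z) = -6 + 2*Z)
x = -3332 (x = (-77897 + 75155) + (-6 + 2*(-292)) = -2742 + (-6 - 584) = -2742 - 590 = -3332)
(-201200 - (176*(-72) - 238))/x + 168741/(-75828 - 230904) = (-201200 - (176*(-72) - 238))/(-3332) + 168741/(-75828 - 230904) = (-201200 - (-12672 - 238))*(-1/3332) + 168741/(-306732) = (-201200 - 1*(-12910))*(-1/3332) + 168741*(-1/306732) = (-201200 + 12910)*(-1/3332) - 56247/102244 = -188290*(-1/3332) - 56247/102244 = 94145/1666 - 56247/102244 = 4766026939/85169252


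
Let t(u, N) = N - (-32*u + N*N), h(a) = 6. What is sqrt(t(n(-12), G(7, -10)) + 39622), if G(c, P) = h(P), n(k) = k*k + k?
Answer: 2*sqrt(10954) ≈ 209.32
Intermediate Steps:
n(k) = k + k**2 (n(k) = k**2 + k = k + k**2)
G(c, P) = 6
t(u, N) = N - N**2 + 32*u (t(u, N) = N - (-32*u + N**2) = N - (N**2 - 32*u) = N + (-N**2 + 32*u) = N - N**2 + 32*u)
sqrt(t(n(-12), G(7, -10)) + 39622) = sqrt((6 - 1*6**2 + 32*(-12*(1 - 12))) + 39622) = sqrt((6 - 1*36 + 32*(-12*(-11))) + 39622) = sqrt((6 - 36 + 32*132) + 39622) = sqrt((6 - 36 + 4224) + 39622) = sqrt(4194 + 39622) = sqrt(43816) = 2*sqrt(10954)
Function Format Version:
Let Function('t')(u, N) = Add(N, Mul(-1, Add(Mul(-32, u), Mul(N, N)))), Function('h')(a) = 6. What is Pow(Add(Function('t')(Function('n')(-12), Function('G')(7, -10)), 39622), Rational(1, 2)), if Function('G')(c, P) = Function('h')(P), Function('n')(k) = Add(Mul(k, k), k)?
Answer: Mul(2, Pow(10954, Rational(1, 2))) ≈ 209.32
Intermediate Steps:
Function('n')(k) = Add(k, Pow(k, 2)) (Function('n')(k) = Add(Pow(k, 2), k) = Add(k, Pow(k, 2)))
Function('G')(c, P) = 6
Function('t')(u, N) = Add(N, Mul(-1, Pow(N, 2)), Mul(32, u)) (Function('t')(u, N) = Add(N, Mul(-1, Add(Mul(-32, u), Pow(N, 2)))) = Add(N, Mul(-1, Add(Pow(N, 2), Mul(-32, u)))) = Add(N, Add(Mul(-1, Pow(N, 2)), Mul(32, u))) = Add(N, Mul(-1, Pow(N, 2)), Mul(32, u)))
Pow(Add(Function('t')(Function('n')(-12), Function('G')(7, -10)), 39622), Rational(1, 2)) = Pow(Add(Add(6, Mul(-1, Pow(6, 2)), Mul(32, Mul(-12, Add(1, -12)))), 39622), Rational(1, 2)) = Pow(Add(Add(6, Mul(-1, 36), Mul(32, Mul(-12, -11))), 39622), Rational(1, 2)) = Pow(Add(Add(6, -36, Mul(32, 132)), 39622), Rational(1, 2)) = Pow(Add(Add(6, -36, 4224), 39622), Rational(1, 2)) = Pow(Add(4194, 39622), Rational(1, 2)) = Pow(43816, Rational(1, 2)) = Mul(2, Pow(10954, Rational(1, 2)))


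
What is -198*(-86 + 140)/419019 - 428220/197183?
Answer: -60513532272/27541141159 ≈ -2.1972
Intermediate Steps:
-198*(-86 + 140)/419019 - 428220/197183 = -198*54*(1/419019) - 428220*1/197183 = -10692*1/419019 - 428220/197183 = -3564/139673 - 428220/197183 = -60513532272/27541141159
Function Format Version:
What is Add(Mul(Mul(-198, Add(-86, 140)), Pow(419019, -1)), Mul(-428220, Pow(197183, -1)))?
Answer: Rational(-60513532272, 27541141159) ≈ -2.1972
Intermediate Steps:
Add(Mul(Mul(-198, Add(-86, 140)), Pow(419019, -1)), Mul(-428220, Pow(197183, -1))) = Add(Mul(Mul(-198, 54), Rational(1, 419019)), Mul(-428220, Rational(1, 197183))) = Add(Mul(-10692, Rational(1, 419019)), Rational(-428220, 197183)) = Add(Rational(-3564, 139673), Rational(-428220, 197183)) = Rational(-60513532272, 27541141159)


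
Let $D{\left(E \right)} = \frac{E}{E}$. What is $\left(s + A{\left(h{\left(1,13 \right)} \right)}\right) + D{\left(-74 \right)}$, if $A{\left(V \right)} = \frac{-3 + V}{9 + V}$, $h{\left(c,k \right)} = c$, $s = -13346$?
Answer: $- \frac{66726}{5} \approx -13345.0$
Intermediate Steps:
$D{\left(E \right)} = 1$
$A{\left(V \right)} = \frac{-3 + V}{9 + V}$
$\left(s + A{\left(h{\left(1,13 \right)} \right)}\right) + D{\left(-74 \right)} = \left(-13346 + \frac{-3 + 1}{9 + 1}\right) + 1 = \left(-13346 + \frac{1}{10} \left(-2\right)\right) + 1 = \left(-13346 - \frac{1}{5}\right) + 1 = - \frac{66731}{5} + 1 = - \frac{66726}{5}$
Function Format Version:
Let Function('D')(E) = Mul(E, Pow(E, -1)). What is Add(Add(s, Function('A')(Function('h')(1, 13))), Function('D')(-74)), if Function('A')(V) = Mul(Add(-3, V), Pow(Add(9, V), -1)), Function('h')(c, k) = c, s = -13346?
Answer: Rational(-66726, 5) ≈ -13345.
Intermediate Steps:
Function('D')(E) = 1
Function('A')(V) = Mul(Pow(Add(9, V), -1), Add(-3, V))
Add(Add(s, Function('A')(Function('h')(1, 13))), Function('D')(-74)) = Add(Add(-13346, Mul(Pow(Add(9, 1), -1), Add(-3, 1))), 1) = Add(Add(-13346, Mul(Pow(10, -1), -2)), 1) = Add(Add(-13346, Mul(Rational(1, 10), -2)), 1) = Add(Add(-13346, Rational(-1, 5)), 1) = Add(Rational(-66731, 5), 1) = Rational(-66726, 5)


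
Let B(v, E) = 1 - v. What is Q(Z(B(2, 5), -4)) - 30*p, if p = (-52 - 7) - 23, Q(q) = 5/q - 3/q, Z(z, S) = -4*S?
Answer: 19681/8 ≈ 2460.1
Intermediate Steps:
Q(q) = 2/q
p = -82 (p = -59 - 23 = -82)
Q(Z(B(2, 5), -4)) - 30*p = 2/((-4*(-4))) - 30*(-82) = 2/16 + 2460 = 2*(1/16) + 2460 = ⅛ + 2460 = 19681/8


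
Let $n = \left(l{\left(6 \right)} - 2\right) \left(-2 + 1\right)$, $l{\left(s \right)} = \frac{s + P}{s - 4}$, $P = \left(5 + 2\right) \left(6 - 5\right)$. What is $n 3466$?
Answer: $-15597$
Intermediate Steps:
$P = 7$ ($P = 7 \cdot 1 = 7$)
$l{\left(s \right)} = \frac{7 + s}{-4 + s}$ ($l{\left(s \right)} = \frac{s + 7}{s - 4} = \frac{7 + s}{-4 + s}$)
$n = - \frac{9}{2}$ ($n = \left(\frac{7 + 6}{-4 + 6} - 2\right) \left(-2 + 1\right) = \left(\frac{1}{2} \cdot 13 - 2\right) \left(-1\right) = \left(\frac{13}{2} - 2\right) \left(-1\right) = \frac{9}{2} \left(-1\right) = - \frac{9}{2} \approx -4.5$)
$n 3466 = \left(- \frac{9}{2}\right) 3466 = -15597$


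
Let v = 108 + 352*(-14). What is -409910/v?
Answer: 40991/482 ≈ 85.044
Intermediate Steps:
v = -4820 (v = 108 - 4928 = -4820)
-409910/v = -409910/(-4820) = -409910*(-1/4820) = 40991/482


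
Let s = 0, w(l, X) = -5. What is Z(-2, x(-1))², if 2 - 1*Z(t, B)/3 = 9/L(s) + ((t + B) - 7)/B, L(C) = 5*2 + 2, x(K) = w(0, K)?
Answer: 8649/400 ≈ 21.622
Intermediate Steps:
x(K) = -5
L(C) = 12 (L(C) = 10 + 2 = 12)
Z(t, B) = 15/4 - 3*(-7 + B + t)/B (Z(t, B) = 6 - 3*(9/12 + ((t + B) - 7)/B) = 6 - 3*(9*(1/12) + ((B + t) - 7)/B) = 6 - 3*(¾ + (-7 + B + t)/B) = 6 + (-9/4 - 3*(-7 + B + t)/B) = 15/4 - 3*(-7 + B + t)/B)
Z(-2, x(-1))² = ((¾)*(28 - 5 - 4*(-2))/(-5))² = ((¾)*(-⅕)*(28 - 5 + 8))² = ((¾)*(-⅕)*31)² = (-93/20)² = 8649/400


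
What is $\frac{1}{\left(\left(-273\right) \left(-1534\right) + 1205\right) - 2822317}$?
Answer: $- \frac{1}{2402330} \approx -4.1626 \cdot 10^{-7}$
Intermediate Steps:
$\frac{1}{\left(\left(-273\right) \left(-1534\right) + 1205\right) - 2822317} = \frac{1}{\left(418782 + 1205\right) - 2822317} = \frac{1}{419987 - 2822317} = \frac{1}{-2402330} = - \frac{1}{2402330}$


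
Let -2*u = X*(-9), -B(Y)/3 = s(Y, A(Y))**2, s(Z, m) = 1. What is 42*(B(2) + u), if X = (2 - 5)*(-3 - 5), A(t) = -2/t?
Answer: 4410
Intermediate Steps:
X = 24 (X = -3*(-8) = 24)
B(Y) = -3 (B(Y) = -3*1**2 = -3*1 = -3)
u = 108 (u = -12*(-9) = -1/2*(-216) = 108)
42*(B(2) + u) = 42*(-3 + 108) = 42*105 = 4410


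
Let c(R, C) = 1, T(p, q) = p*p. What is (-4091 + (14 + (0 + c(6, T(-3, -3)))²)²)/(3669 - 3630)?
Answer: -3866/39 ≈ -99.128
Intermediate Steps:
T(p, q) = p²
(-4091 + (14 + (0 + c(6, T(-3, -3)))²)²)/(3669 - 3630) = (-4091 + (14 + (0 + 1)²)²)/(3669 - 3630) = (-4091 + (14 + 1²)²)/39 = (-4091 + (14 + 1)²)*(1/39) = (-4091 + 15²)*(1/39) = (-4091 + 225)*(1/39) = -3866*1/39 = -3866/39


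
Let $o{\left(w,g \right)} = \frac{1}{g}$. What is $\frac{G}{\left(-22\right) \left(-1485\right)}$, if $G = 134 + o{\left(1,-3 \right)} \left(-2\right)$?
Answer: $\frac{202}{49005} \approx 0.004122$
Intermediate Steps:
$G = \frac{404}{3}$ ($G = 134 + \frac{1}{-3} \left(-2\right) = 134 - - \frac{2}{3} = 134 + \frac{2}{3} = \frac{404}{3} \approx 134.67$)
$\frac{G}{\left(-22\right) \left(-1485\right)} = \frac{404}{3 \left(\left(-22\right) \left(-1485\right)\right)} = \frac{404}{3 \cdot 32670} = \frac{404}{3} \cdot \frac{1}{32670} = \frac{202}{49005}$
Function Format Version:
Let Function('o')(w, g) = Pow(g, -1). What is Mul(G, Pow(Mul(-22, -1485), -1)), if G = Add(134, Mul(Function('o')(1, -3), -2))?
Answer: Rational(202, 49005) ≈ 0.0041220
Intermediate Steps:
G = Rational(404, 3) (G = Add(134, Mul(Pow(-3, -1), -2)) = Add(134, Mul(Rational(-1, 3), -2)) = Add(134, Rational(2, 3)) = Rational(404, 3) ≈ 134.67)
Mul(G, Pow(Mul(-22, -1485), -1)) = Mul(Rational(404, 3), Pow(Mul(-22, -1485), -1)) = Mul(Rational(404, 3), Pow(32670, -1)) = Mul(Rational(404, 3), Rational(1, 32670)) = Rational(202, 49005)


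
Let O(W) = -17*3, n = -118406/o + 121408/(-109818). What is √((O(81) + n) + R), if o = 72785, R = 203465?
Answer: 4*√22562299287195289133285/1332183855 ≈ 451.01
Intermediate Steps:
n = -10919895694/3996551565 (n = -118406/72785 + 121408/(-109818) = -118406*1/72785 + 121408*(-1/109818) = -118406/72785 - 60704/54909 = -10919895694/3996551565 ≈ -2.7323)
O(W) = -51
√((O(81) + n) + R) = √((-51 - 10919895694/3996551565) + 203465) = √(-214744025509/3996551565 + 203465) = √(812943620147216/3996551565) = 4*√22562299287195289133285/1332183855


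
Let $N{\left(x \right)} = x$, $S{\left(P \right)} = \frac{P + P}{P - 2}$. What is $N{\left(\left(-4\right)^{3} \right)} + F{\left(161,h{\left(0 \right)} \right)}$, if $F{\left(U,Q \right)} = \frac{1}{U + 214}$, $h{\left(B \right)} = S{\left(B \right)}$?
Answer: $- \frac{23999}{375} \approx -63.997$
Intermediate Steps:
$S{\left(P \right)} = \frac{2 P}{-2 + P}$
$h{\left(B \right)} = \frac{2 B}{-2 + B}$
$F{\left(U,Q \right)} = \frac{1}{214 + U}$
$N{\left(\left(-4\right)^{3} \right)} + F{\left(161,h{\left(0 \right)} \right)} = \left(-4\right)^{3} + \frac{1}{214 + 161} = -64 + \frac{1}{375} = - \frac{23999}{375}$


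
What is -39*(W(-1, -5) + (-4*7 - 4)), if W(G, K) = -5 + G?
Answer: 1482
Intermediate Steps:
-39*(W(-1, -5) + (-4*7 - 4)) = -39*((-5 - 1) + (-4*7 - 4)) = -39*(-6 + (-28 - 4)) = -39*(-6 - 32) = -39*(-38) = 1482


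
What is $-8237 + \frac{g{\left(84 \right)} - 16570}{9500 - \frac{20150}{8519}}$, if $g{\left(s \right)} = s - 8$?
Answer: $- \frac{333299532668}{40455175} \approx -8238.7$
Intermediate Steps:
$g{\left(s \right)} = -8 + s$
$-8237 + \frac{g{\left(84 \right)} - 16570}{9500 - \frac{20150}{8519}} = -8237 + \frac{\left(-8 + 84\right) - 16570}{9500 - \frac{20150}{8519}} = -8237 + \frac{76 - 16570}{9500 - \frac{20150}{8519}} = -8237 - \frac{16494}{9500 - \frac{20150}{8519}} = -8237 - \frac{16494}{\frac{80910350}{8519}} = -8237 - \frac{70256193}{40455175} = - \frac{333299532668}{40455175}$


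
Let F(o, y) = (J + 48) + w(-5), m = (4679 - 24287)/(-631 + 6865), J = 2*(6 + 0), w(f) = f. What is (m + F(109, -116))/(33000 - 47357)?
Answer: -53877/14916923 ≈ -0.0036118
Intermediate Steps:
J = 12 (J = 2*6 = 12)
m = -3268/1039 (m = -19608/6234 = -19608*1/6234 = -3268/1039 ≈ -3.1453)
F(o, y) = 55 (F(o, y) = (12 + 48) - 5 = 60 - 5 = 55)
(m + F(109, -116))/(33000 - 47357) = (-3268/1039 + 55)/(33000 - 47357) = (53877/1039)/(-14357) = (53877/1039)*(-1/14357) = -53877/14916923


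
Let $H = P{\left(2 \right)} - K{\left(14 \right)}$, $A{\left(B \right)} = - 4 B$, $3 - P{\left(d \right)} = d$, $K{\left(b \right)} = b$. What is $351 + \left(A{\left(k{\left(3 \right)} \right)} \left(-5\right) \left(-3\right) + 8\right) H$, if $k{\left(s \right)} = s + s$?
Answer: $4927$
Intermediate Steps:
$P{\left(d \right)} = 3 - d$
$k{\left(s \right)} = 2 s$
$H = -13$ ($H = \left(3 - 2\right) - 14 = 1 - 14 = -13$)
$351 + \left(A{\left(k{\left(3 \right)} \right)} \left(-5\right) \left(-3\right) + 8\right) H = 351 + \left(- 4 \cdot 2 \cdot 3 \left(-5\right) \left(-3\right) + 8\right) \left(-13\right) = 351 + \left(\left(-4\right) 6 \left(-5\right) \left(-3\right) + 8\right) \left(-13\right) = 351 + \left(\left(-24\right) \left(-5\right) \left(-3\right) + 8\right) \left(-13\right) = 351 + \left(120 \left(-3\right) + 8\right) \left(-13\right) = 351 + \left(-360 + 8\right) \left(-13\right) = 351 - -4576 = 351 + 4576 = 4927$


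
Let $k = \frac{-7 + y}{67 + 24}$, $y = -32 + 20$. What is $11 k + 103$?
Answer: $\frac{9164}{91} \approx 100.7$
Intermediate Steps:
$y = -12$
$k = - \frac{19}{91}$ ($k = \frac{-7 - 12}{67 + 24} = - \frac{19}{91} \approx -0.20879$)
$11 k + 103 = 11 \left(- \frac{19}{91}\right) + 103 = - \frac{209}{91} + 103 = \frac{9164}{91}$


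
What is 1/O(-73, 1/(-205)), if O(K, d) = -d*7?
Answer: 205/7 ≈ 29.286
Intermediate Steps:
O(K, d) = -7*d
1/O(-73, 1/(-205)) = 1/(-7/(-205)) = 1/(-7*(-1/205)) = 1/(7/205) = 205/7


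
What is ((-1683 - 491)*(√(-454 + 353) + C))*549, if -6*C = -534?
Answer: -106223814 - 1193526*I*√101 ≈ -1.0622e+8 - 1.1995e+7*I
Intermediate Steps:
C = 89 (C = -⅙*(-534) = 89)
((-1683 - 491)*(√(-454 + 353) + C))*549 = ((-1683 - 491)*(√(-454 + 353) + 89))*549 = -2174*(√(-101) + 89)*549 = -2174*(I*√101 + 89)*549 = -2174*(89 + I*√101)*549 = (-193486 - 2174*I*√101)*549 = -106223814 - 1193526*I*√101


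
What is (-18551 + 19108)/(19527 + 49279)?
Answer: 557/68806 ≈ 0.0080952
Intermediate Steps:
(-18551 + 19108)/(19527 + 49279) = 557/68806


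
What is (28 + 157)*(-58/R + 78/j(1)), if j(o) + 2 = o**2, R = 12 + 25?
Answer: -14720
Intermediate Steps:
R = 37
j(o) = -2 + o**2
(28 + 157)*(-58/R + 78/j(1)) = (28 + 157)*(-58/37 + 78/(-2 + 1**2)) = 185*(-58*1/37 + 78/(-2 + 1)) = 185*(-58/37 + 78/(-1)) = 185*(-58/37 + 78*(-1)) = 185*(-58/37 - 78) = 185*(-2944/37) = -14720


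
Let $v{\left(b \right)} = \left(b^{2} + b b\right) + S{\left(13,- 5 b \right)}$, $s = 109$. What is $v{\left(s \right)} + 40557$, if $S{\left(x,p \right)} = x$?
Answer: $64332$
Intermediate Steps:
$v{\left(b \right)} = 13 + 2 b^{2}$ ($v{\left(b \right)} = \left(b^{2} + b b\right) + 13 = \left(b^{2} + b^{2}\right) + 13 = 2 b^{2} + 13 = 13 + 2 b^{2}$)
$v{\left(s \right)} + 40557 = \left(13 + 2 \cdot 109^{2}\right) + 40557 = \left(13 + 2 \cdot 11881\right) + 40557 = \left(13 + 23762\right) + 40557 = 23775 + 40557 = 64332$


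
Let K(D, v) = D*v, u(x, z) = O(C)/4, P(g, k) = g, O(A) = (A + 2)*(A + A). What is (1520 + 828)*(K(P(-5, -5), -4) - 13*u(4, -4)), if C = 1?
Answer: 1174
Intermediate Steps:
O(A) = 2*A*(2 + A) (O(A) = (2 + A)*(2*A) = 2*A*(2 + A))
u(x, z) = 3/2 (u(x, z) = (2*1*(2 + 1))/4 = (2*1*3)*(¼) = 6*(¼) = 3/2)
(1520 + 828)*(K(P(-5, -5), -4) - 13*u(4, -4)) = (1520 + 828)*(-5*(-4) - 13*3/2) = 2348*(20 - 39/2) = 2348*(½) = 1174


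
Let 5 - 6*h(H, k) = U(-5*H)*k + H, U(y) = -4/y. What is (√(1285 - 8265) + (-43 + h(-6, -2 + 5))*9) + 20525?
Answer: 201551/10 + 2*I*√1745 ≈ 20155.0 + 83.546*I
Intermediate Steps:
h(H, k) = ⅚ - H/6 - 2*k/(15*H) (h(H, k) = ⅚ - ((-4*(-1/(5*H)))*k + H)/6 = ⅚ - ((-(-4)/(5*H))*k + H)/6 = ⅚ - ((4/(5*H))*k + H)/6 = ⅚ - (4*k/(5*H) + H)/6 = ⅚ - (H + 4*k/(5*H))/6 = ⅚ + (-H/6 - 2*k/(15*H)) = ⅚ - H/6 - 2*k/(15*H))
(√(1285 - 8265) + (-43 + h(-6, -2 + 5))*9) + 20525 = (√(1285 - 8265) + (-43 + (1/30)*(-4*(-2 + 5) + 5*(-6)*(5 - 1*(-6)))/(-6))*9) + 20525 = (√(-6980) + (-43 + (1/30)*(-⅙)*(-4*3 + 5*(-6)*(5 + 6)))*9) + 20525 = (2*I*√1745 + (-43 + (1/30)*(-⅙)*(-12 + 5*(-6)*11))*9) + 20525 = (2*I*√1745 + (-43 + (1/30)*(-⅙)*(-12 - 330))*9) + 20525 = (2*I*√1745 + (-43 + (1/30)*(-⅙)*(-342))*9) + 20525 = (2*I*√1745 + (-43 + 19/10)*9) + 20525 = (2*I*√1745 - 411/10*9) + 20525 = (2*I*√1745 - 3699/10) + 20525 = (-3699/10 + 2*I*√1745) + 20525 = 201551/10 + 2*I*√1745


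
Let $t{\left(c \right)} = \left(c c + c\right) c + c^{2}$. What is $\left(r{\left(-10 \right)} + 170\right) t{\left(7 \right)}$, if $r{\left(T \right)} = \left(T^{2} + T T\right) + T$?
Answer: $158760$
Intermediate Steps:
$t{\left(c \right)} = c^{2} + c \left(c + c^{2}\right)$ ($t{\left(c \right)} = \left(c^{2} + c\right) c + c^{2} = \left(c + c^{2}\right) c + c^{2} = c \left(c + c^{2}\right) + c^{2} = c^{2} + c \left(c + c^{2}\right)$)
$r{\left(T \right)} = T + 2 T^{2}$ ($r{\left(T \right)} = \left(T^{2} + T^{2}\right) + T = 2 T^{2} + T = T + 2 T^{2}$)
$\left(r{\left(-10 \right)} + 170\right) t{\left(7 \right)} = \left(- 10 \left(1 + 2 \left(-10\right)\right) + 170\right) 7^{2} \left(2 + 7\right) = \left(- 10 \left(1 - 20\right) + 170\right) 49 \cdot 9 = \left(\left(-10\right) \left(-19\right) + 170\right) 441 = \left(190 + 170\right) 441 = 360 \cdot 441 = 158760$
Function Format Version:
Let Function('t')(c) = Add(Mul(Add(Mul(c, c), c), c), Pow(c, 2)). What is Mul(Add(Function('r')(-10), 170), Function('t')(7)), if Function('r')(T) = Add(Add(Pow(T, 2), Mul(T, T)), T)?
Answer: 158760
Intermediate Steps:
Function('t')(c) = Add(Pow(c, 2), Mul(c, Add(c, Pow(c, 2)))) (Function('t')(c) = Add(Mul(Add(Pow(c, 2), c), c), Pow(c, 2)) = Add(Mul(Add(c, Pow(c, 2)), c), Pow(c, 2)) = Add(Mul(c, Add(c, Pow(c, 2))), Pow(c, 2)) = Add(Pow(c, 2), Mul(c, Add(c, Pow(c, 2)))))
Function('r')(T) = Add(T, Mul(2, Pow(T, 2))) (Function('r')(T) = Add(Add(Pow(T, 2), Pow(T, 2)), T) = Add(Mul(2, Pow(T, 2)), T) = Add(T, Mul(2, Pow(T, 2))))
Mul(Add(Function('r')(-10), 170), Function('t')(7)) = Mul(Add(Mul(-10, Add(1, Mul(2, -10))), 170), Mul(Pow(7, 2), Add(2, 7))) = Mul(Add(Mul(-10, Add(1, -20)), 170), Mul(49, 9)) = Mul(Add(Mul(-10, -19), 170), 441) = Mul(Add(190, 170), 441) = Mul(360, 441) = 158760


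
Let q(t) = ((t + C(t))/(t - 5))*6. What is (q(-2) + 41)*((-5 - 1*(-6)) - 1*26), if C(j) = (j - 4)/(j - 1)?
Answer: -1025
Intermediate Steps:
C(j) = (-4 + j)/(-1 + j)
q(t) = 6*(t + (-4 + t)/(-1 + t))/(-5 + t) (q(t) = ((t + (-4 + t)/(-1 + t))/(t - 5))*6 = ((t + (-4 + t)/(-1 + t))/(-5 + t))*6 = 6*(t + (-4 + t)/(-1 + t))/(-5 + t))
(q(-2) + 41)*((-5 - 1*(-6)) - 1*26) = (6*(-4 + (-2)²)/(5 + (-2)² - 6*(-2)) + 41)*((-5 - 1*(-6)) - 1*26) = (6*(-4 + 4)/(5 + 4 + 12) + 41)*((-5 + 6) - 26) = (6*0/21 + 41)*(1 - 26) = (6*(1/21)*0 + 41)*(-25) = (0 + 41)*(-25) = 41*(-25) = -1025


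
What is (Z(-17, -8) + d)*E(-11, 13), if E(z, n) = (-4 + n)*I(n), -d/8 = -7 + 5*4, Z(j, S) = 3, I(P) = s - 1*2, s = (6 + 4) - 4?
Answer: -3636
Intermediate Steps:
s = 6 (s = 10 - 4 = 6)
I(P) = 4 (I(P) = 6 - 1*2 = 6 - 2 = 4)
d = -104 (d = -8*(-7 + 5*4) = -8*(-7 + 20) = -8*13 = -104)
E(z, n) = -16 + 4*n (E(z, n) = (-4 + n)*4 = -16 + 4*n)
(Z(-17, -8) + d)*E(-11, 13) = (3 - 104)*(-16 + 4*13) = -101*(-16 + 52) = -101*36 = -3636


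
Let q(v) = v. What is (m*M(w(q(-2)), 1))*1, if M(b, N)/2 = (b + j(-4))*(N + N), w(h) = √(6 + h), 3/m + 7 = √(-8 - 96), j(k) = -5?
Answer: 28/17 + 8*I*√26/17 ≈ 1.6471 + 2.3995*I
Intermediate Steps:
m = 3/(-7 + 2*I*√26) (m = 3/(-7 + √(-8 - 96)) = 3/(-7 + √(-104)) = 3/(-7 + 2*I*√26) ≈ -0.13725 - 0.19996*I)
M(b, N) = 4*N*(-5 + b) (M(b, N) = 2*((b - 5)*(N + N)) = 2*((-5 + b)*(2*N)) = 2*(2*N*(-5 + b)) = 4*N*(-5 + b))
(m*M(w(q(-2)), 1))*1 = ((-7/51 - 2*I*√26/51)*(4*1*(-5 + √(6 - 2))))*1 = ((-7/51 - 2*I*√26/51)*(4*1*(-5 + √4)))*1 = ((-7/51 - 2*I*√26/51)*(4*1*(-5 + 2)))*1 = ((-7/51 - 2*I*√26/51)*(4*1*(-3)))*1 = ((-7/51 - 2*I*√26/51)*(-12))*1 = (28/17 + 8*I*√26/17)*1 = 28/17 + 8*I*√26/17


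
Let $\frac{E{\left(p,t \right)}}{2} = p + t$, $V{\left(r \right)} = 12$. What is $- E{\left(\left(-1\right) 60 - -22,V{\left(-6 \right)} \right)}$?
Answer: $52$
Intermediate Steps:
$E{\left(p,t \right)} = 2 p + 2 t$ ($E{\left(p,t \right)} = 2 \left(p + t\right) = 2 p + 2 t$)
$- E{\left(\left(-1\right) 60 - -22,V{\left(-6 \right)} \right)} = - (2 \left(\left(-1\right) 60 - -22\right) + 2 \cdot 12) = - (2 \left(-60 + 22\right) + 24) = - (2 \left(-38\right) + 24) = - (-76 + 24) = \left(-1\right) \left(-52\right) = 52$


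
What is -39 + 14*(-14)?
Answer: -235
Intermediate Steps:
-39 + 14*(-14) = -39 - 196 = -235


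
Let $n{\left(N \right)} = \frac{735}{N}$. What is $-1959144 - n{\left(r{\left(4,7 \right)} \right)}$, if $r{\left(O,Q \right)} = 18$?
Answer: $- \frac{11755109}{6} \approx -1.9592 \cdot 10^{6}$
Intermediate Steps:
$-1959144 - n{\left(r{\left(4,7 \right)} \right)} = -1959144 - \frac{735}{18} = -1959144 - 735 \cdot \frac{1}{18} = -1959144 - \frac{245}{6} = - \frac{11755109}{6}$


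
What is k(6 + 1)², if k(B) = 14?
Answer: 196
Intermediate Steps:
k(6 + 1)² = 14² = 196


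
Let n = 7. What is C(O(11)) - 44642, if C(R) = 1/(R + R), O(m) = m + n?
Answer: -1607111/36 ≈ -44642.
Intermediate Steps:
O(m) = 7 + m (O(m) = m + 7 = 7 + m)
C(R) = 1/(2*R)
C(O(11)) - 44642 = 1/(2*(7 + 11)) - 44642 = (½)/18 - 44642 = (½)*(1/18) - 44642 = 1/36 - 44642 = -1607111/36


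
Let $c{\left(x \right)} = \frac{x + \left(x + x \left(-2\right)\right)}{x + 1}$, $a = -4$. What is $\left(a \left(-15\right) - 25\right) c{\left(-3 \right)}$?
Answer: $0$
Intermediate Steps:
$c{\left(x \right)} = 0$ ($c{\left(x \right)} = \frac{x + \left(x - 2 x\right)}{1 + x} = \frac{x - x}{1 + x} = \frac{0}{1 + x} = 0$)
$\left(a \left(-15\right) - 25\right) c{\left(-3 \right)} = \left(\left(-4\right) \left(-15\right) - 25\right) 0 = \left(60 - 25\right) 0 = 35 \cdot 0 = 0$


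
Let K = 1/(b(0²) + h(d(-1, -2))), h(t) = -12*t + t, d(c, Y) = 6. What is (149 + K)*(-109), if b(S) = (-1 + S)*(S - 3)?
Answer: -1023074/63 ≈ -16239.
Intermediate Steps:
b(S) = (-1 + S)*(-3 + S)
h(t) = -11*t
K = -1/63 (K = 1/((3 + (0²)² - 4*0²) - 11*6) = 1/((3 + 0² - 4*0) - 66) = 1/((3 + 0 + 0) - 66) = 1/(3 - 66) = 1/(-63) = -1/63 ≈ -0.015873)
(149 + K)*(-109) = (149 - 1/63)*(-109) = (9386/63)*(-109) = -1023074/63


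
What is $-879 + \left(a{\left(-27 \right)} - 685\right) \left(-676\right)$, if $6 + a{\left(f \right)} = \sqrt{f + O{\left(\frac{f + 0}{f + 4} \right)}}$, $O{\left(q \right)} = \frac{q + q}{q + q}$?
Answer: $466237 - 676 i \sqrt{26} \approx 4.6624 \cdot 10^{5} - 3446.9 i$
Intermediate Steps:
$O{\left(q \right)} = 1$ ($O{\left(q \right)} = \frac{2 q}{2 q} = 2 q \frac{1}{2 q} = 1$)
$a{\left(f \right)} = -6 + \sqrt{1 + f}$ ($a{\left(f \right)} = -6 + \sqrt{f + 1} = -6 + \sqrt{1 + f}$)
$-879 + \left(a{\left(-27 \right)} - 685\right) \left(-676\right) = -879 + \left(\left(-6 + \sqrt{1 - 27}\right) - 685\right) \left(-676\right) = -879 + \left(\left(-6 + \sqrt{-26}\right) - 685\right) \left(-676\right) = -879 + \left(\left(-6 + i \sqrt{26}\right) - 685\right) \left(-676\right) = -879 + \left(-691 + i \sqrt{26}\right) \left(-676\right) = -879 + \left(467116 - 676 i \sqrt{26}\right) = 466237 - 676 i \sqrt{26}$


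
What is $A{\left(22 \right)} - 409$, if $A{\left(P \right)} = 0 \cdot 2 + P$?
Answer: $-387$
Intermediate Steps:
$A{\left(P \right)} = P$ ($A{\left(P \right)} = 0 + P = P$)
$A{\left(22 \right)} - 409 = 22 - 409 = -387$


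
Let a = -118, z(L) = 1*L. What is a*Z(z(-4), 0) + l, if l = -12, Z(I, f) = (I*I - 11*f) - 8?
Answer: -956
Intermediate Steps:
z(L) = L
Z(I, f) = -8 + I² - 11*f (Z(I, f) = (I² - 11*f) - 8 = -8 + I² - 11*f)
a*Z(z(-4), 0) + l = -118*(-8 + (-4)² - 11*0) - 12 = -118*(-8 + 16 + 0) - 12 = -118*8 - 12 = -944 - 12 = -956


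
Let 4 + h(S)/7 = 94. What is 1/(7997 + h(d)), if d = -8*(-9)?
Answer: 1/8627 ≈ 0.00011592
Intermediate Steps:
d = 72
h(S) = 630 (h(S) = -28 + 7*94 = -28 + 658 = 630)
1/(7997 + h(d)) = 1/(7997 + 630) = 1/8627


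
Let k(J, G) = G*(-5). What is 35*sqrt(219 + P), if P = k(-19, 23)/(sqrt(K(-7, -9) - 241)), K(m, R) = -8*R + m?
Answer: 35*sqrt(105996 + 1265*I*sqrt(11))/22 ≈ 518.05 + 10.249*I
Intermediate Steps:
K(m, R) = m - 8*R
k(J, G) = -5*G
P = 115*I*sqrt(11)/44 (P = (-5*23)/(sqrt((-7 - 8*(-9)) - 241)) = -115/sqrt((-7 + 72) - 241) = -115/sqrt(65 - 241) = -115*(-I*sqrt(11)/44) = -(-115)*I*sqrt(11)/44 = 115*I*sqrt(11)/44 ≈ 8.6685*I)
35*sqrt(219 + P) = 35*sqrt(219 + 115*I*sqrt(11)/44)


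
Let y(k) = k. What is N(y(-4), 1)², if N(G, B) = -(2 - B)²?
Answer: 1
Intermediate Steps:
N(y(-4), 1)² = (-(-2 + 1)²)² = (-1*(-1)²)² = (-1*1)² = (-1)² = 1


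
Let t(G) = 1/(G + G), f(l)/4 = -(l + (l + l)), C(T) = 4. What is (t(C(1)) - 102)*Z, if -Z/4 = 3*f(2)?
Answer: -29340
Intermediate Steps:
f(l) = -12*l (f(l) = 4*(-(l + (l + l))) = 4*(-(l + 2*l)) = 4*(-3*l) = -12*l)
Z = 288 (Z = -12*(-12*2) = -12*(-24) = -4*(-72) = 288)
t(G) = 1/(2*G)
(t(C(1)) - 102)*Z = ((½)/4 - 102)*288 = ((½)*(¼) - 102)*288 = (⅛ - 102)*288 = -815/8*288 = -29340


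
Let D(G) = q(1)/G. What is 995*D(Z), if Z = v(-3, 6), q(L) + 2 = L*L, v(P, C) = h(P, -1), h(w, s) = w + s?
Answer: 995/4 ≈ 248.75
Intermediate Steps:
h(w, s) = s + w
v(P, C) = -1 + P
q(L) = -2 + L² (q(L) = -2 + L*L = -2 + L²)
Z = -4 (Z = -1 - 3 = -4)
D(G) = -1/G (D(G) = (-2 + 1²)/G = (-2 + 1)/G = -1/G)
995*D(Z) = 995*(-1/(-4)) = 995*(-1*(-¼)) = 995*(¼) = 995/4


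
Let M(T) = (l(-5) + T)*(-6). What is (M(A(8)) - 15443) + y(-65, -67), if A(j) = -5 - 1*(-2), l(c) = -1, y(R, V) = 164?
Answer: -15255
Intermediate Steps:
A(j) = -3 (A(j) = -5 + 2 = -3)
M(T) = 6 - 6*T (M(T) = (-1 + T)*(-6) = 6 - 6*T)
(M(A(8)) - 15443) + y(-65, -67) = ((6 - 6*(-3)) - 15443) + 164 = ((6 + 18) - 15443) + 164 = (24 - 15443) + 164 = -15419 + 164 = -15255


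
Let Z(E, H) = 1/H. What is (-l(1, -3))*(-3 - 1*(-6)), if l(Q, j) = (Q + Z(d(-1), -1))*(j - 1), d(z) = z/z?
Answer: 0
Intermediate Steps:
d(z) = 1
Z(E, H) = 1/H
l(Q, j) = (-1 + Q)*(-1 + j) (l(Q, j) = (Q + 1/(-1))*(j - 1) = (Q - 1)*(-1 + j) = (-1 + Q)*(-1 + j))
(-l(1, -3))*(-3 - 1*(-6)) = (-(1 - 1*1 - 1*(-3) + 1*(-3)))*(-3 - 1*(-6)) = (-(1 - 1 + 3 - 3))*(-3 + 6) = -1*0*3 = 0*3 = 0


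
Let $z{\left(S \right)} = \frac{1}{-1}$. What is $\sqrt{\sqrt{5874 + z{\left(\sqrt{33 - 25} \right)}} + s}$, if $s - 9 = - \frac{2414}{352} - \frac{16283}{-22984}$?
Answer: $\frac{\sqrt{269531889 + 94556176 \sqrt{5873}}}{9724} \approx 8.9155$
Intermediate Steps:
$z{\left(S \right)} = -1$
$s = \frac{1441347}{505648}$ ($s = 9 - \left(- \frac{16283}{22984} + \frac{1207}{176}\right) = 9 - \frac{3109485}{505648} = \frac{1441347}{505648} \approx 2.8505$)
$\sqrt{\sqrt{5874 + z{\left(\sqrt{33 - 25} \right)}} + s} = \sqrt{\sqrt{5874 - 1} + \frac{1441347}{505648}} = \sqrt{\sqrt{5873} + \frac{1441347}{505648}} = \sqrt{\frac{1441347}{505648} + \sqrt{5873}}$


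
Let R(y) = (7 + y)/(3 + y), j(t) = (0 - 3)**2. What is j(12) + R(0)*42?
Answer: 107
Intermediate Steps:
j(t) = 9 (j(t) = (-3)**2 = 9)
R(y) = (7 + y)/(3 + y)
j(12) + R(0)*42 = 9 + ((7 + 0)/(3 + 0))*42 = 9 + (7/3)*42 = 9 + 98 = 107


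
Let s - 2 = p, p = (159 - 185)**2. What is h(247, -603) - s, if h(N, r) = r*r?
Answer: 362931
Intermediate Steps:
h(N, r) = r**2
p = 676 (p = (-26)**2 = 676)
s = 678 (s = 2 + 676 = 678)
h(247, -603) - s = (-603)**2 - 1*678 = 363609 - 678 = 362931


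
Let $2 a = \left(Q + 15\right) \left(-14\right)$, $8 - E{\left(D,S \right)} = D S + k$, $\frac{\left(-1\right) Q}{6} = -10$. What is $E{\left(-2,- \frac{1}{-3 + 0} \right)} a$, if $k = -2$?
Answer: $-5600$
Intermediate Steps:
$Q = 60$ ($Q = \left(-6\right) \left(-10\right) = 60$)
$E{\left(D,S \right)} = 10 - D S$ ($E{\left(D,S \right)} = 8 - \left(D S - 2\right) = 8 - \left(-2 + D S\right) = 10 - D S$)
$a = -525$ ($a = \frac{\left(60 + 15\right) \left(-14\right)}{2} = \frac{75 \left(-14\right)}{2} = \frac{1}{2} \left(-1050\right) = -525$)
$E{\left(-2,- \frac{1}{-3 + 0} \right)} a = \left(10 - - 2 \left(- \frac{1}{-3 + 0}\right)\right) \left(-525\right) = \left(10 - - 2 \left(- \frac{1}{-3}\right)\right) \left(-525\right) = \left(10 - - 2 \left(\left(-1\right) \left(- \frac{1}{3}\right)\right)\right) \left(-525\right) = \left(10 - \left(-2\right) \frac{1}{3}\right) \left(-525\right) = \left(10 + \frac{2}{3}\right) \left(-525\right) = \frac{32}{3} \left(-525\right) = -5600$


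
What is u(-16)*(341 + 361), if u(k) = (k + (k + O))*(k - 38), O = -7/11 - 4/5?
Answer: 69712812/55 ≈ 1.2675e+6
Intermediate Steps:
O = -79/55 (O = -7*1/11 - 4*1/5 = -7/11 - 4/5 = -79/55 ≈ -1.4364)
u(k) = (-38 + k)*(-79/55 + 2*k) (u(k) = (k + (k - 79/55))*(k - 38) = (k + (-79/55 + k))*(-38 + k) = (-79/55 + 2*k)*(-38 + k) = (-38 + k)*(-79/55 + 2*k))
u(-16)*(341 + 361) = (3002/55 + 2*(-16)**2 - 4259/55*(-16))*(341 + 361) = (3002/55 + 2*256 + 68144/55)*702 = (3002/55 + 512 + 68144/55)*702 = (99306/55)*702 = 69712812/55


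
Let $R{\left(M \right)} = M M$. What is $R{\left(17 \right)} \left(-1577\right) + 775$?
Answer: $-454978$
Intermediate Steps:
$R{\left(M \right)} = M^{2}$
$R{\left(17 \right)} \left(-1577\right) + 775 = 17^{2} \left(-1577\right) + 775 = 289 \left(-1577\right) + 775 = -455753 + 775 = -454978$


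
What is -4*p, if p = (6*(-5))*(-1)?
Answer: -120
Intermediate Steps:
p = 30 (p = -30*(-1) = 30)
-4*p = -4*30 = -120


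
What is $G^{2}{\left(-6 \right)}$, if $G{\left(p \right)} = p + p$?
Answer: $144$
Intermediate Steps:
$G{\left(p \right)} = 2 p$
$G^{2}{\left(-6 \right)} = \left(2 \left(-6\right)\right)^{2} = \left(-12\right)^{2} = 144$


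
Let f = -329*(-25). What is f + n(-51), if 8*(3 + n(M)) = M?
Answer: 65725/8 ≈ 8215.6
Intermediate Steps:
n(M) = -3 + M/8
f = 8225
f + n(-51) = 8225 + (-3 + (1/8)*(-51)) = 8225 + (-3 - 51/8) = 8225 - 75/8 = 65725/8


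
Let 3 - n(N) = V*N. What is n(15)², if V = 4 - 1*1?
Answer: 1764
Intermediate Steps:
V = 3 (V = 4 - 1 = 3)
n(N) = 3 - 3*N
n(15)² = (3 - 3*15)² = (3 - 45)² = (-42)² = 1764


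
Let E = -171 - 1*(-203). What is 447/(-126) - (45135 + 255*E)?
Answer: -2238539/42 ≈ -53299.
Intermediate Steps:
E = 32 (E = -171 + 203 = 32)
447/(-126) - (45135 + 255*E) = 447/(-126) - 255/(1/(32 + 177)) = 447*(-1/126) - 255/(1/209) = -149/42 - 255/1/209 = -149/42 - 255*209 = -149/42 - 53295 = -2238539/42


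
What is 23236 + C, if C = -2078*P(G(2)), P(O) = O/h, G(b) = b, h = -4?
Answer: 24275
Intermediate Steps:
P(O) = -O/4 (P(O) = O/(-4) = O*(-1/4) = -O/4)
C = 1039 (C = -(-1039)*2/2 = -2078*(-1/2) = 1039)
23236 + C = 23236 + 1039 = 24275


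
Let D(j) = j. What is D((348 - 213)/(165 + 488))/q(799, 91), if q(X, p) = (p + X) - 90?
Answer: 27/104480 ≈ 0.00025842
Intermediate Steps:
q(X, p) = -90 + X + p (q(X, p) = (X + p) - 90 = -90 + X + p)
D((348 - 213)/(165 + 488))/q(799, 91) = ((348 - 213)/(165 + 488))/(-90 + 799 + 91) = (135/653)/800 = (135*(1/653))*(1/800) = (135/653)*(1/800) = 27/104480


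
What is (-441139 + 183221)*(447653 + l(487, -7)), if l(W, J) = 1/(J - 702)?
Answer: -81859556157968/709 ≈ -1.1546e+11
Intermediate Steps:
l(W, J) = 1/(-702 + J)
(-441139 + 183221)*(447653 + l(487, -7)) = (-441139 + 183221)*(447653 + 1/(-702 - 7)) = -257918*(447653 + 1/(-709)) = -257918*(447653 - 1/709) = -257918*317385976/709 = -81859556157968/709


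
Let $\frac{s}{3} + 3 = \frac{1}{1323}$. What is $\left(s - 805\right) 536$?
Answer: $- \frac{192409528}{441} \approx -4.363 \cdot 10^{5}$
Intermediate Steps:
$s = - \frac{3968}{441}$ ($s = -9 + \frac{3}{1323} = -9 + 3 \cdot \frac{1}{1323} = -9 + \frac{1}{441} = - \frac{3968}{441} \approx -8.9977$)
$\left(s - 805\right) 536 = \left(- \frac{3968}{441} - 805\right) 536 = \left(- \frac{358973}{441}\right) 536 = - \frac{192409528}{441}$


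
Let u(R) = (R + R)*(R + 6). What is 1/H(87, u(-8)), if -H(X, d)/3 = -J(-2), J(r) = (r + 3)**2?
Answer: 1/3 ≈ 0.33333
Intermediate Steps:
u(R) = 2*R*(6 + R) (u(R) = (2*R)*(6 + R) = 2*R*(6 + R))
J(r) = (3 + r)**2
H(X, d) = 3 (H(X, d) = -(-3)*(3 - 2)**2 = -(-3)*1**2 = -(-3) = -3*(-1) = 3)
1/H(87, u(-8)) = 1/3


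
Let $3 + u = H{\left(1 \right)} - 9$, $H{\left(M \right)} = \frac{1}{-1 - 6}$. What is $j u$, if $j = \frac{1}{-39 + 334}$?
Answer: $- \frac{17}{413} \approx -0.041162$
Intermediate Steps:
$H{\left(M \right)} = - \frac{1}{7}$ ($H{\left(M \right)} = \frac{1}{-1 - 6} = \frac{1}{-7} = - \frac{1}{7}$)
$j = \frac{1}{295} \approx 0.0033898$
$u = - \frac{85}{7}$ ($u = -3 - \frac{64}{7} = - \frac{85}{7} \approx -12.143$)
$j u = \frac{1}{295} \left(- \frac{85}{7}\right) = - \frac{17}{413}$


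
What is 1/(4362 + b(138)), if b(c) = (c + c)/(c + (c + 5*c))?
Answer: 7/30536 ≈ 0.00022924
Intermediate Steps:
b(c) = 2/7 (b(c) = (2*c)/(c + 6*c) = (2*c)/((7*c)) = (2*c)*(1/(7*c)) = 2/7)
1/(4362 + b(138)) = 1/(4362 + 2/7) = 1/(30536/7) = 7/30536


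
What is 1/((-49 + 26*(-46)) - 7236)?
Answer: -1/8481 ≈ -0.00011791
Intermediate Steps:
1/((-49 + 26*(-46)) - 7236) = 1/((-49 - 1196) - 7236) = 1/(-1245 - 7236) = 1/(-8481) = -1/8481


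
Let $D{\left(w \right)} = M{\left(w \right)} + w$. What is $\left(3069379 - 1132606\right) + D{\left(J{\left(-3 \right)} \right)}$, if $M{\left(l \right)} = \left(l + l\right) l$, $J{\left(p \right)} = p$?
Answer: $1936788$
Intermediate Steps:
$M{\left(l \right)} = 2 l^{2}$ ($M{\left(l \right)} = 2 l l = 2 l^{2}$)
$D{\left(w \right)} = w + 2 w^{2}$ ($D{\left(w \right)} = 2 w^{2} + w = w + 2 w^{2}$)
$\left(3069379 - 1132606\right) + D{\left(J{\left(-3 \right)} \right)} = \left(3069379 - 1132606\right) - 3 \left(1 + 2 \left(-3\right)\right) = 1936773 - 3 \left(1 - 6\right) = 1936773 - -15 = 1936773 + 15 = 1936788$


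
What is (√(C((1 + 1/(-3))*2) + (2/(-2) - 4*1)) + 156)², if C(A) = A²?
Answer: (468 + I*√29)²/9 ≈ 24333.0 + 560.06*I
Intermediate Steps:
(√(C((1 + 1/(-3))*2) + (2/(-2) - 4*1)) + 156)² = (√(((1 + 1/(-3))*2)² + (2/(-2) - 4*1)) + 156)² = (√(((1 + 1*(-⅓))*2)² + (2*(-½) - 4)) + 156)² = (√(((1 - ⅓)*2)² + (-1 - 4)) + 156)² = (√(((⅔)*2)² - 5) + 156)² = (√((4/3)² - 5) + 156)² = (√(16/9 - 5) + 156)² = (√(-29/9) + 156)² = (I*√29/3 + 156)² = (156 + I*√29/3)²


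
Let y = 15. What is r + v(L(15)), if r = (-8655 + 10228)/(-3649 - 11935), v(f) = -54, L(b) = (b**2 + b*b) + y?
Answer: -843109/15584 ≈ -54.101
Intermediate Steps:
L(b) = 15 + 2*b**2 (L(b) = (b**2 + b*b) + 15 = (b**2 + b**2) + 15 = 2*b**2 + 15 = 15 + 2*b**2)
r = -1573/15584 (r = 1573/(-15584) = 1573*(-1/15584) = -1573/15584 ≈ -0.10094)
r + v(L(15)) = -1573/15584 - 54 = -843109/15584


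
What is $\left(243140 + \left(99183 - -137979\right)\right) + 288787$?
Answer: $769089$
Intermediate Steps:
$\left(243140 + \left(99183 - -137979\right)\right) + 288787 = \left(243140 + \left(99183 + 137979\right)\right) + 288787 = \left(243140 + 237162\right) + 288787 = 480302 + 288787 = 769089$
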